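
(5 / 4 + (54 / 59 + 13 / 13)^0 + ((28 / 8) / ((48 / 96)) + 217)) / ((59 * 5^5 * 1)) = 181 / 147500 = 0.00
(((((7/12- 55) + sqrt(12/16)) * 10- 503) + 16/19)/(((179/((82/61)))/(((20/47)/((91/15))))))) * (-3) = 1467156300/887310697- 369000 * sqrt(3)/46700563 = 1.64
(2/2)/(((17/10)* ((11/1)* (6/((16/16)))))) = 5/561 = 0.01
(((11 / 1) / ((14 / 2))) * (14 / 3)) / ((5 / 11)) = 242 / 15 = 16.13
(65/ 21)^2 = 9.58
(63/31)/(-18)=-7/62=-0.11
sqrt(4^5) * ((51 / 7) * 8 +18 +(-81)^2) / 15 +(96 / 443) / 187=41054677504 / 2899435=14159.54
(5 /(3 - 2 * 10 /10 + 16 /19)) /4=19 /28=0.68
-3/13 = -0.23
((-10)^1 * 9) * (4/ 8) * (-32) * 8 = 11520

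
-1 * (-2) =2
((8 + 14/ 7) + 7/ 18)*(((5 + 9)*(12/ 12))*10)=1454.44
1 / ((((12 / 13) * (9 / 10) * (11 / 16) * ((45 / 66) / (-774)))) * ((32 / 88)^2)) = -135278 / 9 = -15030.89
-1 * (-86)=86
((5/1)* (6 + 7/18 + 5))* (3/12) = 1025/72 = 14.24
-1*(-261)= 261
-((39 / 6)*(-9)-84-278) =841 / 2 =420.50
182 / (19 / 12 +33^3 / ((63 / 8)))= 1176 / 29497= 0.04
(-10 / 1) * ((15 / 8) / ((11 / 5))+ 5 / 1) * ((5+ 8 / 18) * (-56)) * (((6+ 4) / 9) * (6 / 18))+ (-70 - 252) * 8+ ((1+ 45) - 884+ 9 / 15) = 42702409 / 13365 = 3195.09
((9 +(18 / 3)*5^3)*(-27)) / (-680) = 20493 / 680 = 30.14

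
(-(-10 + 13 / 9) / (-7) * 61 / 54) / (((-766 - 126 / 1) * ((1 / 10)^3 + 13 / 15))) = 83875 / 47017989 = 0.00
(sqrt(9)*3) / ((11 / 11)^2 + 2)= 3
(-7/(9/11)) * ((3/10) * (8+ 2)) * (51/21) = -187/3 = -62.33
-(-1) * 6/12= 1/2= 0.50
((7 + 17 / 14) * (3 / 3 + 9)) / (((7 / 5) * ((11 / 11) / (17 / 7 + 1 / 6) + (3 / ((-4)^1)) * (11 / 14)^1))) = -501400 / 1743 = -287.66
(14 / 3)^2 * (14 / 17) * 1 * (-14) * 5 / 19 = -192080 / 2907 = -66.07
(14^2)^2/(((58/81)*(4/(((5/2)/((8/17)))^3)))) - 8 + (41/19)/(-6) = 6807803414837/3385344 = 2010963.56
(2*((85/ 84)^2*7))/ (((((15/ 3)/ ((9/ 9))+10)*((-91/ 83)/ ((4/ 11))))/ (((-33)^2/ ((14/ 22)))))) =-14512135/ 26754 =-542.43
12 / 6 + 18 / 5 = 28 / 5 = 5.60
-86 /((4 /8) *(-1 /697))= 119884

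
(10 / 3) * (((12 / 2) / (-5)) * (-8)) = 32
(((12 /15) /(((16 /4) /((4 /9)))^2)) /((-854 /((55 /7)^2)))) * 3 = -1210 /564921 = -0.00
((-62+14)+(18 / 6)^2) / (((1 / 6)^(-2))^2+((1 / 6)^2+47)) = -1404 / 48349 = -0.03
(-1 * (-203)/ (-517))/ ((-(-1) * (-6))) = 203/ 3102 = 0.07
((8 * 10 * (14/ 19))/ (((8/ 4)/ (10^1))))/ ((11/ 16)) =89600/ 209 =428.71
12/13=0.92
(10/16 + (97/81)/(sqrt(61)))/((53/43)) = 4171*sqrt(61)/261873 + 215/424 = 0.63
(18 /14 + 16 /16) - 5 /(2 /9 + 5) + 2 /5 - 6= -7027 /1645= -4.27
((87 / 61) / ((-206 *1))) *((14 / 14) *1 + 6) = -609 / 12566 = -0.05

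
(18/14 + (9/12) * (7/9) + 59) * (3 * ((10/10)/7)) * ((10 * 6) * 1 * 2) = 153390/49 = 3130.41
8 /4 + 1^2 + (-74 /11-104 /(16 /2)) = -184 /11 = -16.73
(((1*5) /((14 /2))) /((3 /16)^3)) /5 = 4096 /189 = 21.67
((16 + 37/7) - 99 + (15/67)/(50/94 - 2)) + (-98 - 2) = -1918649/10787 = -177.87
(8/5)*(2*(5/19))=16/19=0.84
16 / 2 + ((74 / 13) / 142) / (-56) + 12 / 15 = 2274087 / 258440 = 8.80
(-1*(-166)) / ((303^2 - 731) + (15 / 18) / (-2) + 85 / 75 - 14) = 9960 / 5463883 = 0.00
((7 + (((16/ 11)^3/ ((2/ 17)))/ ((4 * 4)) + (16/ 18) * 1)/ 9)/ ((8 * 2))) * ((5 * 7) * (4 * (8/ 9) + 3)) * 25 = 40520927125/ 15524784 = 2610.08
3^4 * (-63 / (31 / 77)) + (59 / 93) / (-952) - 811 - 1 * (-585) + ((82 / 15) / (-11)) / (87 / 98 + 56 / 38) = -92077770463531 / 7137034520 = -12901.40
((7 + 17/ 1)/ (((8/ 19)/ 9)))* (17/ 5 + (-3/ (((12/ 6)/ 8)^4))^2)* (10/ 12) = 504302427/ 2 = 252151213.50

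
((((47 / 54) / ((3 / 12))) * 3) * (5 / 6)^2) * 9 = 1175 / 18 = 65.28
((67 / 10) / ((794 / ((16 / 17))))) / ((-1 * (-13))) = 268 / 438685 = 0.00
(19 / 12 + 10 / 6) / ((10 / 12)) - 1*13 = -91 / 10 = -9.10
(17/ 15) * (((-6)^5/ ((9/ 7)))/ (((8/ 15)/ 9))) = -115668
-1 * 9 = -9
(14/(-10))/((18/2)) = -7/45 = -0.16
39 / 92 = 0.42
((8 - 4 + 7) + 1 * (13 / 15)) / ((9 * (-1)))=-178 / 135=-1.32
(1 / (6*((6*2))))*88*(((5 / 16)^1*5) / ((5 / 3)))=55 / 48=1.15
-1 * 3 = -3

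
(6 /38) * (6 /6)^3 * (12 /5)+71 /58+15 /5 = 4.60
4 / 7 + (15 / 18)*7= 6.40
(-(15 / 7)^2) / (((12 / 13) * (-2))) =2.49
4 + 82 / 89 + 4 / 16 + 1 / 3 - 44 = -41113 / 1068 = -38.50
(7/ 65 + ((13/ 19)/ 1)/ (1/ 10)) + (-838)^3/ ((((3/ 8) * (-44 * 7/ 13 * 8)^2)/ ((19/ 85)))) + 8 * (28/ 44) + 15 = -58180164847151/ 5975009040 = -9737.25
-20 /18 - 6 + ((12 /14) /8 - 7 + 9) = -1261 /252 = -5.00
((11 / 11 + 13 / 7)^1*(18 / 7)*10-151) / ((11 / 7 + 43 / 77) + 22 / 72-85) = 1504404 / 1602083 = 0.94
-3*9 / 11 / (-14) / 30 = 9 / 1540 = 0.01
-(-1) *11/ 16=11/ 16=0.69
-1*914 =-914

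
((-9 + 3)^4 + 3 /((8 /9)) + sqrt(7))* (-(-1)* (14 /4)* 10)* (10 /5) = 70* sqrt(7) + 363825 /4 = 91141.45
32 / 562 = 16 / 281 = 0.06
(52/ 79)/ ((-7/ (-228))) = 11856/ 553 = 21.44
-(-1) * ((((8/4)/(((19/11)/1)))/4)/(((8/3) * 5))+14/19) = 1153/1520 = 0.76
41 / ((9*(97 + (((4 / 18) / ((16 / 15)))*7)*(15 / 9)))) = 328 / 7159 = 0.05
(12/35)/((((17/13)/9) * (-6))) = -234/595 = -0.39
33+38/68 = 1141/34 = 33.56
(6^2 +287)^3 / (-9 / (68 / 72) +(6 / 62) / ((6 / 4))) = -17758986709 / 4988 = -3560342.16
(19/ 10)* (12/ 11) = 114/ 55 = 2.07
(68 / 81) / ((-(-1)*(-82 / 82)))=-68 / 81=-0.84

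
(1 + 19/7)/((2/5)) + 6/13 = 887/91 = 9.75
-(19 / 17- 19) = 304 / 17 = 17.88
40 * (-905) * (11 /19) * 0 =0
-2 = -2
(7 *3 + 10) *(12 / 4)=93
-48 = -48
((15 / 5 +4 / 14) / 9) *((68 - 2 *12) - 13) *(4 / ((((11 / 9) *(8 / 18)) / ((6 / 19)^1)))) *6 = 231012 / 1463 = 157.90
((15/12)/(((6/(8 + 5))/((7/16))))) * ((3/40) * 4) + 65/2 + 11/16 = 8587/256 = 33.54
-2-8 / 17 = -42 / 17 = -2.47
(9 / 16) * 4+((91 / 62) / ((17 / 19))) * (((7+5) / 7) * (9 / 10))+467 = 471.78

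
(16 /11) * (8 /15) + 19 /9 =1429 /495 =2.89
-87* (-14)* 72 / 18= 4872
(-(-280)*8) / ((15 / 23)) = 10304 / 3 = 3434.67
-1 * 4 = -4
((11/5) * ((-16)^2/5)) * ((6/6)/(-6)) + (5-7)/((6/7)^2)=-9673/450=-21.50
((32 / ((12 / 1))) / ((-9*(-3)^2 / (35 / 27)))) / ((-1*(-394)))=-140 / 1292517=-0.00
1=1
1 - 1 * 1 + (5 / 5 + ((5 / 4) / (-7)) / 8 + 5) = 1339 / 224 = 5.98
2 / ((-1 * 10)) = -1 / 5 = -0.20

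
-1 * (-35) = 35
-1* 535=-535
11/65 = 0.17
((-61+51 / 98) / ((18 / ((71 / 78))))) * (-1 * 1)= 420817 / 137592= 3.06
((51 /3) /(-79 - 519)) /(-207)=17 /123786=0.00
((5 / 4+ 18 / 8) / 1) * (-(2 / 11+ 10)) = -392 / 11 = -35.64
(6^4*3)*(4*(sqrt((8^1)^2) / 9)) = 13824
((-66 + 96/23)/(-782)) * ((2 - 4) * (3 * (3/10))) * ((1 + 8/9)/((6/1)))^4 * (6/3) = -388127/138830760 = -0.00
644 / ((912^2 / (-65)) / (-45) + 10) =104650 / 47833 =2.19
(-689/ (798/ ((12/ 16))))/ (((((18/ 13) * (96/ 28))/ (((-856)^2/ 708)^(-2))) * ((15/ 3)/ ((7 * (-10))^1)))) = 218255219/ 122413666418688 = 0.00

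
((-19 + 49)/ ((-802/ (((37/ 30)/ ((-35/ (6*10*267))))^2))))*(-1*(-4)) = -4684542768/ 98245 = -47682.25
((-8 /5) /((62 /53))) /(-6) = 106 /465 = 0.23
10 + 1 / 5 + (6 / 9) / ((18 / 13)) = 1442 / 135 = 10.68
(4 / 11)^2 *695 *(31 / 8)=43090 / 121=356.12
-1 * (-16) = 16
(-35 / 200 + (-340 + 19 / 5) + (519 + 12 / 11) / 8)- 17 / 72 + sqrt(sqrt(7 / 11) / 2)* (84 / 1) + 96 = -139075 / 792 + 42* 11^(3 / 4)* sqrt(2)* 7^(1 / 4) / 11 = -122.55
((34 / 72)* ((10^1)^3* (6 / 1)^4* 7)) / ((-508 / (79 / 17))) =-4977000 / 127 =-39188.98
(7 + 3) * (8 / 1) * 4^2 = 1280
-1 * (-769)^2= -591361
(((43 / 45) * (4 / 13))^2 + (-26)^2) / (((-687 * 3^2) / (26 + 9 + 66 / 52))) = -109092692006 / 27507703275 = -3.97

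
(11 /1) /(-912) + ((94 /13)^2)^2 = 71203990981 /26047632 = 2733.61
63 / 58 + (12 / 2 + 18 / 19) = 8853 / 1102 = 8.03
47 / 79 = 0.59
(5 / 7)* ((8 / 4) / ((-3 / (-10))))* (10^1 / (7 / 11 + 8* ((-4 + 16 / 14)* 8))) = -11000 / 42093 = -0.26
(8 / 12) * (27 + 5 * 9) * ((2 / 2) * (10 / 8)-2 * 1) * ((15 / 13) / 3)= -180 / 13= -13.85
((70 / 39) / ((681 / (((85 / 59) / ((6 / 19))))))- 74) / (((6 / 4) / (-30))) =6956265140 / 4700943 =1479.76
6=6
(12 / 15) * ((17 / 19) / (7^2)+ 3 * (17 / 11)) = 190672 / 51205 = 3.72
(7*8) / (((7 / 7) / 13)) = 728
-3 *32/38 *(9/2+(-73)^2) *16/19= -4096128/361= -11346.61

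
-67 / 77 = -0.87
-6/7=-0.86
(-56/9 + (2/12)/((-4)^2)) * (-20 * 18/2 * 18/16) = 80505/64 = 1257.89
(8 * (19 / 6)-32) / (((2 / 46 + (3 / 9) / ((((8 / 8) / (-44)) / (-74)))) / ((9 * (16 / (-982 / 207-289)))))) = 2742336 / 910749451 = 0.00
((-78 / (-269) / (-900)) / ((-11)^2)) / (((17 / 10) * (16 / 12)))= -13 / 11066660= -0.00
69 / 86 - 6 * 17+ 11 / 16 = -69151 / 688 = -100.51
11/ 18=0.61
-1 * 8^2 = -64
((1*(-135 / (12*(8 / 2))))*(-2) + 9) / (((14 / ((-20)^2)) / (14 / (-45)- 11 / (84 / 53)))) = -593905 / 196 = -3030.13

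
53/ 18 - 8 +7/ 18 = -14/ 3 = -4.67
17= 17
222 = 222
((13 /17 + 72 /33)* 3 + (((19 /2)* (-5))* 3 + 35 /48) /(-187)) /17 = 86149 /152592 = 0.56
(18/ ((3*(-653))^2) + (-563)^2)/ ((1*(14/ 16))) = 1081267474584/ 2984863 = 362250.29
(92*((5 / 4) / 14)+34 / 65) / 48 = 7951 / 43680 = 0.18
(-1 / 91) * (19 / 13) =-19 / 1183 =-0.02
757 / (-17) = -757 / 17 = -44.53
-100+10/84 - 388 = -20491/42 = -487.88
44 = 44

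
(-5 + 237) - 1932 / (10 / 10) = -1700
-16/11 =-1.45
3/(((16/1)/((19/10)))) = 57/160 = 0.36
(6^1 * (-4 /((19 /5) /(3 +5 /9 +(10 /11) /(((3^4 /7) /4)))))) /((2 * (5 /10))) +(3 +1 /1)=-115348 /5643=-20.44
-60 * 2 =-120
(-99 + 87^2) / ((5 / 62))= 92628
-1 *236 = -236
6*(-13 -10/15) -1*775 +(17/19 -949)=-34297/19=-1805.11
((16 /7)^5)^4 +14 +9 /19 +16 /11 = 252665761927912002263942113 /16676583656200908209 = 15150930.62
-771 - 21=-792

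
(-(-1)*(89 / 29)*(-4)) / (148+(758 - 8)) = -178 / 13021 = -0.01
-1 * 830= -830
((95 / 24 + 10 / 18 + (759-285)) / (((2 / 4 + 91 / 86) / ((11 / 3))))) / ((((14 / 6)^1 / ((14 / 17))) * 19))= 16296269 / 779076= 20.92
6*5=30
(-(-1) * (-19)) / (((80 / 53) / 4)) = -1007 / 20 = -50.35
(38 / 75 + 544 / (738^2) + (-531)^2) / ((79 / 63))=85045925923 / 378225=224855.38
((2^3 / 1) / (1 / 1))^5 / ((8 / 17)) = 69632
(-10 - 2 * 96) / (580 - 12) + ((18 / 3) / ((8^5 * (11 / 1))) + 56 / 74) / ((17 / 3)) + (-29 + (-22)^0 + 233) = 1648180358235 / 8048623616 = 204.78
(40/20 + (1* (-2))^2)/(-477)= -2/159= -0.01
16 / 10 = 8 / 5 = 1.60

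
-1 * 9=-9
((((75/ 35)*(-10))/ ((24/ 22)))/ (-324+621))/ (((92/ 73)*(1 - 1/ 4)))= -1825/ 26082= -0.07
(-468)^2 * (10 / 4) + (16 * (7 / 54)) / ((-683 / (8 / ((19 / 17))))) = 191853517624 / 350379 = 547559.98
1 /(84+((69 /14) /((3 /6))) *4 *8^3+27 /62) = 0.00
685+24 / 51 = 685.47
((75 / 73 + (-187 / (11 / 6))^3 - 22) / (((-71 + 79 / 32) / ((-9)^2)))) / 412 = 16733458440 / 5496389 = 3044.45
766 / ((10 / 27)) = 10341 / 5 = 2068.20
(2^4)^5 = 1048576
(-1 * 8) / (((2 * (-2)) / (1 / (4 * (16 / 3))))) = 3 / 32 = 0.09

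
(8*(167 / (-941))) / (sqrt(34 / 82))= -1336*sqrt(697) / 15997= -2.20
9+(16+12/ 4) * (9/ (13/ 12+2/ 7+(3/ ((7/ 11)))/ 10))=78777/ 773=101.91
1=1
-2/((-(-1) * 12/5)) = -5/6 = -0.83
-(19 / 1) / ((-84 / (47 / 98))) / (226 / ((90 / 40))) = 2679 / 2480576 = 0.00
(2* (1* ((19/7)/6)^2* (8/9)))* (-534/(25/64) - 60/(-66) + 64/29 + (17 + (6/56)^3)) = -28374840686281/57903476400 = -490.04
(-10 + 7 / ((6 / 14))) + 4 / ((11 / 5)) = 269 / 33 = 8.15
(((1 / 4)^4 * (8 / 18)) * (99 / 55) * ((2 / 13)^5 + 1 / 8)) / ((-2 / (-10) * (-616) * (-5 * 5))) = 371549 / 2927571046400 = 0.00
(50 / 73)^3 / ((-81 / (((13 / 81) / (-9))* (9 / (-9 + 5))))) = -406250 / 2552340537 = -0.00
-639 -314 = -953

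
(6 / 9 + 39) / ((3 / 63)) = 833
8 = 8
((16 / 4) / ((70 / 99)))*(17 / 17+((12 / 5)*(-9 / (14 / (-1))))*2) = 28314 / 1225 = 23.11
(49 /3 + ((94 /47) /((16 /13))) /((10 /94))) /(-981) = -0.03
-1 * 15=-15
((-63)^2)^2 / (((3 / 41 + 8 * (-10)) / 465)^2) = 5725795290930225 / 10738729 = 533191152.41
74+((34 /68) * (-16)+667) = 733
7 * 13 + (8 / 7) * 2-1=646 / 7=92.29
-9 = -9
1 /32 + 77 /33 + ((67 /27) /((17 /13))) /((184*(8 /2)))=199921 /84456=2.37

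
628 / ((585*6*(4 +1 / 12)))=1256 / 28665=0.04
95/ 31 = 3.06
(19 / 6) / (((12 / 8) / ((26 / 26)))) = 19 / 9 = 2.11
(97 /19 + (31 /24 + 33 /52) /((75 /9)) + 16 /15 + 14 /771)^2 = 6645967408976809 /161183337640000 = 41.23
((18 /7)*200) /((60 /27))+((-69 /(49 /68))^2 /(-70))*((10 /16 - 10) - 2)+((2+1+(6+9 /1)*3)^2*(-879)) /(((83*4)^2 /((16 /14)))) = 140627159433 /82702445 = 1700.40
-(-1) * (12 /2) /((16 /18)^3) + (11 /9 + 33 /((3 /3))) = 98531 /2304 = 42.77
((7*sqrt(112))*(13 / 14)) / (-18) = -13*sqrt(7) / 9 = -3.82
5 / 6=0.83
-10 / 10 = -1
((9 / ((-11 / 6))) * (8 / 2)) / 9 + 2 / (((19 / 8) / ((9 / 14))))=-1.64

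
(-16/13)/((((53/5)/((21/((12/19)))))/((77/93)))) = -204820/64077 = -3.20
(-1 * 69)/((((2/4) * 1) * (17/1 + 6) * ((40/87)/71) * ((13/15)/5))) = -277965/52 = -5345.48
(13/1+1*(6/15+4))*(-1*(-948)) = 82476/5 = 16495.20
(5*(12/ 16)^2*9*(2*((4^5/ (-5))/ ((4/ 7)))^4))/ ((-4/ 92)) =-2401457412243456/ 125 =-19211659297947.65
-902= -902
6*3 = 18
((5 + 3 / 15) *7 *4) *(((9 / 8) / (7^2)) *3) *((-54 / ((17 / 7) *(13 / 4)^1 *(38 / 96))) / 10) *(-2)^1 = 34.67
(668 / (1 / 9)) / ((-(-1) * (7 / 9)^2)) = 9938.20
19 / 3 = 6.33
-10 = -10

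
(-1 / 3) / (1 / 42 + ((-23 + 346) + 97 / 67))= -938 / 913063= -0.00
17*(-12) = -204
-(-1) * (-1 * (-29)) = 29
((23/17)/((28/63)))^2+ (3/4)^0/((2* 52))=557615/60112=9.28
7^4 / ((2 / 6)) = 7203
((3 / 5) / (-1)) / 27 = -1 / 45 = -0.02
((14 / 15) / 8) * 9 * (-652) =-3423 / 5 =-684.60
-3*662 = -1986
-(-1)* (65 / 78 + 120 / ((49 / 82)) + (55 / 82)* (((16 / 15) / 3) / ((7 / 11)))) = 202.02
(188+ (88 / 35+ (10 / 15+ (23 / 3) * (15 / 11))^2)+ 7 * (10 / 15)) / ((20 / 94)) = 571211539 / 381150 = 1498.65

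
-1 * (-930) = 930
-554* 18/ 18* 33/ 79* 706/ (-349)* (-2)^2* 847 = 43729227696/ 27571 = 1586058.82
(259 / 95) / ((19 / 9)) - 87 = -154704 / 1805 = -85.71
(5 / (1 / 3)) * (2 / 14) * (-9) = -135 / 7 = -19.29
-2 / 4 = -1 / 2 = -0.50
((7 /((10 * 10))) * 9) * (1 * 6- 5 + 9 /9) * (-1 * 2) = -63 /25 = -2.52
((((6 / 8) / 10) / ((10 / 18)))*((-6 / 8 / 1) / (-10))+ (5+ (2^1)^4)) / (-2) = -168081 / 16000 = -10.51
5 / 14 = 0.36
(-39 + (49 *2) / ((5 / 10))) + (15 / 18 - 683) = -3151 / 6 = -525.17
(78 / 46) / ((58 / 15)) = 585 / 1334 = 0.44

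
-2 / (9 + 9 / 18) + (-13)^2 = 3207 / 19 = 168.79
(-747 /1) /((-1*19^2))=747 /361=2.07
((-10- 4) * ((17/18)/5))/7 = -17/45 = -0.38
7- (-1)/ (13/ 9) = 100/ 13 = 7.69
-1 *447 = -447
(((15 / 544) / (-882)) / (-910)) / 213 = 1 / 6200078976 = 0.00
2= 2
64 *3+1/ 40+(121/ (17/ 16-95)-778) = -35306257/ 60120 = -587.26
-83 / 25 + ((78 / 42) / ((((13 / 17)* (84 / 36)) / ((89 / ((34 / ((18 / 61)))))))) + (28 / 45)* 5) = 400192 / 672525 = 0.60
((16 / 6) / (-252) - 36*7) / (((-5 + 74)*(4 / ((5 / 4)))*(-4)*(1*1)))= 119075 / 417312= 0.29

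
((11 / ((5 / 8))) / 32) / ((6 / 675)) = 495 / 8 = 61.88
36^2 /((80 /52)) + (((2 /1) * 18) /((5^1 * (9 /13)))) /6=12662 /15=844.13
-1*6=-6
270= 270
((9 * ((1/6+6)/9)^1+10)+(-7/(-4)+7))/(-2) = -299/24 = -12.46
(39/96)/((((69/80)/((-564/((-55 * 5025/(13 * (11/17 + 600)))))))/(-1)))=-162211946/21612525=-7.51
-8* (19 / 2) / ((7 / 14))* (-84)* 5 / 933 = 21280 / 311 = 68.42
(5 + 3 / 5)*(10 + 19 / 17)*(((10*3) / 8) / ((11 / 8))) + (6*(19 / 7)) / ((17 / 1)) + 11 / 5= 1131989 / 6545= 172.95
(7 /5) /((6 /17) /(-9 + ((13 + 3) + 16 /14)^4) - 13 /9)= -0.97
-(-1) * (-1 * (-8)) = 8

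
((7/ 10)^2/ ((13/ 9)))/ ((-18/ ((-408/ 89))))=2499/ 28925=0.09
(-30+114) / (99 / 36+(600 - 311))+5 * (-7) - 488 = -203335 / 389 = -522.71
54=54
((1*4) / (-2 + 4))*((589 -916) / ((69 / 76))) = -720.35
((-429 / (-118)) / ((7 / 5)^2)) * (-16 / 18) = -1.65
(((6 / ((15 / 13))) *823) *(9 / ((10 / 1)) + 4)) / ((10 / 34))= 8912267 / 125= 71298.14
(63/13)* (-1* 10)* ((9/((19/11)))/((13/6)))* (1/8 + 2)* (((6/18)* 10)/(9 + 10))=-2650725/61009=-43.45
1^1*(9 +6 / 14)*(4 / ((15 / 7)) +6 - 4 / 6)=2376 / 35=67.89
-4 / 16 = -1 / 4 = -0.25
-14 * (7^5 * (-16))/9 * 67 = 252239456/9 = 28026606.22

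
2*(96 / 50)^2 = 4608 / 625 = 7.37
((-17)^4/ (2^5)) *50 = 2088025/ 16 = 130501.56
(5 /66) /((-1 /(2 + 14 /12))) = -0.24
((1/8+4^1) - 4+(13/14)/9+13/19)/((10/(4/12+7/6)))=0.14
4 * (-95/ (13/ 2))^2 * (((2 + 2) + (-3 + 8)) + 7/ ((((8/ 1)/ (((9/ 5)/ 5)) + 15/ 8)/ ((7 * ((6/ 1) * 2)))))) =1673624880/ 58643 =28539.21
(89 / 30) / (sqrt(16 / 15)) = 89 *sqrt(15) / 120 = 2.87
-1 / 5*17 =-17 / 5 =-3.40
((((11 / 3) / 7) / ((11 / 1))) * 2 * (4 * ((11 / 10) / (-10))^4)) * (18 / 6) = 14641 / 87500000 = 0.00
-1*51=-51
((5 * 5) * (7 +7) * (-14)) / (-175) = 28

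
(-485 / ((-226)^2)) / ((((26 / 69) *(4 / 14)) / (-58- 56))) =13352535 / 1327976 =10.05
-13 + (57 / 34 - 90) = -3445 / 34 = -101.32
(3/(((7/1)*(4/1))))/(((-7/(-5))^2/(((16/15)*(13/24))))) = 65/2058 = 0.03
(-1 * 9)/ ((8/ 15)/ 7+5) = -1.77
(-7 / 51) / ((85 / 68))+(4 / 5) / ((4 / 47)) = 2369 / 255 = 9.29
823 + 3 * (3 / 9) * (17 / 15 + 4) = 12422 / 15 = 828.13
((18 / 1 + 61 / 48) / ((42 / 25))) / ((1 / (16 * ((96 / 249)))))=370000 / 5229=70.76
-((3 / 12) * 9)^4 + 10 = -4001 / 256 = -15.63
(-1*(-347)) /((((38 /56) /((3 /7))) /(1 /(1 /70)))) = 291480 /19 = 15341.05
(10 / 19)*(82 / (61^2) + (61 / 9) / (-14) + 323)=756103045 / 4454037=169.76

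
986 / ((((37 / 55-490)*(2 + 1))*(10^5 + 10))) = -5423 / 807470739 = -0.00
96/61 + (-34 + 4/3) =-5690/183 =-31.09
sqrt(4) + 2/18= 19/9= 2.11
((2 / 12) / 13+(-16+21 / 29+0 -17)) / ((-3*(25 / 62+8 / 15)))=11311745 / 985101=11.48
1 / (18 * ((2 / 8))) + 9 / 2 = 85 / 18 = 4.72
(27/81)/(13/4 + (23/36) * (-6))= -4/7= -0.57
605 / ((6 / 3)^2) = 605 / 4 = 151.25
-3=-3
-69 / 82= -0.84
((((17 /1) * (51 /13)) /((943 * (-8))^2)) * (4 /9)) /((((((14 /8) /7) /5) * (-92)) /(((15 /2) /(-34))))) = 425 /17016668864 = 0.00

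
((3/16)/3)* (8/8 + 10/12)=11/96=0.11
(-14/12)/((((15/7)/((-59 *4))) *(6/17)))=49147/135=364.05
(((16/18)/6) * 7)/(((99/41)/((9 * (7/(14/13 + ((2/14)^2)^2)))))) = 250827668/9987219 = 25.11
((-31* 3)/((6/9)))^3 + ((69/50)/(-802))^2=-4365272586043989/1608010000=-2714704.87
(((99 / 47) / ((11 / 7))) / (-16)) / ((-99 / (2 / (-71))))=-0.00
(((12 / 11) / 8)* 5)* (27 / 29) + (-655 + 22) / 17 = -396969 / 10846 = -36.60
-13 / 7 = -1.86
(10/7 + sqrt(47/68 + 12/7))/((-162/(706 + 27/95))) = -67097*sqrt(136255)/3662820 - 67097/10773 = -12.99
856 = 856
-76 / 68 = -19 / 17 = -1.12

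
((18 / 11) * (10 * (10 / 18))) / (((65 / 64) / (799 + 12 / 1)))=1038080 / 143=7259.30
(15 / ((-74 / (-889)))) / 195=0.92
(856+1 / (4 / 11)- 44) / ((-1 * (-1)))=3259 / 4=814.75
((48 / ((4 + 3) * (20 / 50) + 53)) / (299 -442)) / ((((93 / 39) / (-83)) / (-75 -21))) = -212480 / 10571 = -20.10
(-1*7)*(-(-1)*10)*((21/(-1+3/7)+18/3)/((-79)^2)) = 4305/12482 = 0.34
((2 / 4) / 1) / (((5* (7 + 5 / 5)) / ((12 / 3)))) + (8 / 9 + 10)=1969 / 180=10.94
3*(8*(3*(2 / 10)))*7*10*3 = 3024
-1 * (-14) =14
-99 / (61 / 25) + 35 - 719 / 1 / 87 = -73439 / 5307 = -13.84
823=823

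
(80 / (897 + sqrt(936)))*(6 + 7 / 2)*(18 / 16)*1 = 0.92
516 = 516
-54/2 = -27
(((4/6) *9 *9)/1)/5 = 10.80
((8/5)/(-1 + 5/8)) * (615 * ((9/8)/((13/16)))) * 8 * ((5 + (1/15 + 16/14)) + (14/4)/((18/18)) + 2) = -340347.22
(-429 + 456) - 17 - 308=-298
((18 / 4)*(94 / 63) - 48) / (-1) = 289 / 7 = 41.29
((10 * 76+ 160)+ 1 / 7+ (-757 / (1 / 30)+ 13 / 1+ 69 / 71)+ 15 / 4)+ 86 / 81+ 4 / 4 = -21770.07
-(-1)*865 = 865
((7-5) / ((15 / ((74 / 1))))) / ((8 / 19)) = 23.43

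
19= 19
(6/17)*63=378/17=22.24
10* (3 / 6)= 5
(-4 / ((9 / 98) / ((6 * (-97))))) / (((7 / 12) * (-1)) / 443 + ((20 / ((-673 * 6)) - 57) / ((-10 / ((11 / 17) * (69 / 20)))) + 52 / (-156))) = 2045.81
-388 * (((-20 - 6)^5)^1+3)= 4609972724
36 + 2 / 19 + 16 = 52.11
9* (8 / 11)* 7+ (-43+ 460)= 5091 / 11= 462.82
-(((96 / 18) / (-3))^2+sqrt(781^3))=-781*sqrt(781) -256 / 81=-21829.28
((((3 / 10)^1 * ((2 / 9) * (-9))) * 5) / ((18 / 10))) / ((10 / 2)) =-0.33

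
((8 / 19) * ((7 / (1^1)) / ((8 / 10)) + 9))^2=20164 / 361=55.86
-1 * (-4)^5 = 1024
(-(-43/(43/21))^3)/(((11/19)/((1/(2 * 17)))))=470.48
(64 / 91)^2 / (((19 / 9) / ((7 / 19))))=36864 / 427063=0.09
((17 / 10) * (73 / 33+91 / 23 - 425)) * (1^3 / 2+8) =-91871077 / 15180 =-6052.11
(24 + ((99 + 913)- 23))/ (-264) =-1013/ 264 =-3.84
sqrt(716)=2 * sqrt(179)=26.76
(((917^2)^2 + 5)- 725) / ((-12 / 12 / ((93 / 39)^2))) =-679517631526561 / 169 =-4020814387731.13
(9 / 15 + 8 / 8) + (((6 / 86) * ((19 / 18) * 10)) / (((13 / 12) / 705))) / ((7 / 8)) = 10747304 / 19565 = 549.31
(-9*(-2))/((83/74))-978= -961.95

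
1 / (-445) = -1 / 445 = -0.00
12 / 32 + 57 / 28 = 135 / 56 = 2.41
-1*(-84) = 84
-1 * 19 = -19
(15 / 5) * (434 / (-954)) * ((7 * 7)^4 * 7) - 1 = -8756732878 / 159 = -55073791.69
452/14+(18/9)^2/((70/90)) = 262/7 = 37.43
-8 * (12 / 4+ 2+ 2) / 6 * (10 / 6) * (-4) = 560 / 9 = 62.22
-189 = -189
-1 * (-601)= 601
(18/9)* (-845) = -1690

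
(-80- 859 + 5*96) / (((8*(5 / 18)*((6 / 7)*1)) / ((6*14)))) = -202419 / 10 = -20241.90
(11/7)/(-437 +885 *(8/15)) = 11/245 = 0.04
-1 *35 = -35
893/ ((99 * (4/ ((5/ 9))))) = 4465/ 3564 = 1.25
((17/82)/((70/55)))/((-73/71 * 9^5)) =-13277/4948542396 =-0.00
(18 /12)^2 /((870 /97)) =0.25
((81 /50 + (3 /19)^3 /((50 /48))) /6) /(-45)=-165 /27436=-0.01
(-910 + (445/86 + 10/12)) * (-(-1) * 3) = -116615/43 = -2711.98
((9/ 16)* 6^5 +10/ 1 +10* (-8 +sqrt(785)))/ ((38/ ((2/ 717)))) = 10* sqrt(785)/ 13623 +4304/ 13623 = 0.34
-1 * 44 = -44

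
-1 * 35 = -35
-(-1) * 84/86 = 42/43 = 0.98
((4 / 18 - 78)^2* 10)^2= 24010000000000 / 6561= 3659503124.52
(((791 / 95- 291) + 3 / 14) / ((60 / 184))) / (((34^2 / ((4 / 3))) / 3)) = -8640433 / 2882775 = -3.00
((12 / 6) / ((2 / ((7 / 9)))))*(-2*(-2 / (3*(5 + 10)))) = 28 / 405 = 0.07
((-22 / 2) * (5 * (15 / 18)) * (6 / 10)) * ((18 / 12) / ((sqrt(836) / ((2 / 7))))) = -0.41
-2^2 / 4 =-1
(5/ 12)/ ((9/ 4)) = 5/ 27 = 0.19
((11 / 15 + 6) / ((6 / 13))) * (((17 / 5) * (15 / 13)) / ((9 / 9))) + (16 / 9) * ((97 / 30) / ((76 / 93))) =109897 / 1710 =64.27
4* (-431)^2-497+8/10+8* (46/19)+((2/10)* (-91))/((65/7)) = 742565.21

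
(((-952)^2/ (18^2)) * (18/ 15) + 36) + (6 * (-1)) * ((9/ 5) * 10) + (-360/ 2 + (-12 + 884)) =536852/ 135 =3976.68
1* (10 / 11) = 10 / 11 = 0.91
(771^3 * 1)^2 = 210051732678908121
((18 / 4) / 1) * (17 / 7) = 153 / 14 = 10.93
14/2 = 7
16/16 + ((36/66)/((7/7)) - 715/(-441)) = 3.17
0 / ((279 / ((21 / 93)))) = 0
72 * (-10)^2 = 7200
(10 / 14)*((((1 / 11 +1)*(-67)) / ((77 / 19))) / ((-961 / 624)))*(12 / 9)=63548160 / 5697769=11.15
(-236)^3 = -13144256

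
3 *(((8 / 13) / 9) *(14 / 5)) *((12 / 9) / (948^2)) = 0.00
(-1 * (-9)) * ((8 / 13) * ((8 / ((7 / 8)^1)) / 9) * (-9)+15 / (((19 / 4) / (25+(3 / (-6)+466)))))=13889.89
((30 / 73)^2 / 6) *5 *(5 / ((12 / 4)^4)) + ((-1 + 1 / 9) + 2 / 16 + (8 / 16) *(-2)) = -2020349 / 1151064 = -1.76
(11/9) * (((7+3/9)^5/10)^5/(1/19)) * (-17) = -403656778363530237092427602909462528/23829992140584375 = -16939022723220734376.98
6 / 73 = 0.08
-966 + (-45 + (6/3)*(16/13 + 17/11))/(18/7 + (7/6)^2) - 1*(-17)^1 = -959.03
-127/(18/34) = -2159/9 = -239.89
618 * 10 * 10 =61800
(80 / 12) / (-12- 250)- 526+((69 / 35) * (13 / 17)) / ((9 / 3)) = -525.52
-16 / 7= -2.29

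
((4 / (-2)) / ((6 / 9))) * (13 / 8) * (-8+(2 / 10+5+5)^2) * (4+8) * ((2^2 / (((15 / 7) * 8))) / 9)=-218491 / 1500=-145.66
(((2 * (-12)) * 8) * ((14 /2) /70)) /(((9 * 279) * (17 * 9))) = -32 /640305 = -0.00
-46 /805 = -2 /35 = -0.06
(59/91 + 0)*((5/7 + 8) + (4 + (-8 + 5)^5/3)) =-28202/637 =-44.27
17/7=2.43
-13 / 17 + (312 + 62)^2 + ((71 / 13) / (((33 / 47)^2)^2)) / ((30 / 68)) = 550095697452883 / 3931328115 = 139926.17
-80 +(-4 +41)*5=105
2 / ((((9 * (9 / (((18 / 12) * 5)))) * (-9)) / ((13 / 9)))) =-65 / 2187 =-0.03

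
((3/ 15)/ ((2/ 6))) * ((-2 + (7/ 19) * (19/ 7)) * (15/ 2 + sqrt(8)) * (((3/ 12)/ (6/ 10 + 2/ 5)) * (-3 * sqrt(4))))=9 * sqrt(2)/ 5 + 27/ 4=9.30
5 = 5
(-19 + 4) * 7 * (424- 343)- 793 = -9298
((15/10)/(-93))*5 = -5/62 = -0.08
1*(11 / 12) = 11 / 12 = 0.92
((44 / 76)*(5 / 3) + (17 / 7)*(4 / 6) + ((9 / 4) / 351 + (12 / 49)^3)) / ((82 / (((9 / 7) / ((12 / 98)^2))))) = 302804669 / 111153952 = 2.72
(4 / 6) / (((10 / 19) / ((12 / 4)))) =19 / 5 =3.80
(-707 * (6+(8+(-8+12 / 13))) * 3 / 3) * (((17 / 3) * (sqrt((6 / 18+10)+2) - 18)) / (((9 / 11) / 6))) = 47595240 / 13 - 2644180 * sqrt(111) / 39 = 2946860.39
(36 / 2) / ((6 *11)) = 3 / 11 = 0.27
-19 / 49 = -0.39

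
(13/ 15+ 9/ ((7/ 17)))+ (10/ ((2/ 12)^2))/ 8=7111/ 105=67.72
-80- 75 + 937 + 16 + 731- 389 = 1140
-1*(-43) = 43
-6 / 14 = -3 / 7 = -0.43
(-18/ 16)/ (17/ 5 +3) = -45/ 256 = -0.18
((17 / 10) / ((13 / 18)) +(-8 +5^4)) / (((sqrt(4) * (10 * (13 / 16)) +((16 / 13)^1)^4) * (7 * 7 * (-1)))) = -353787304 / 519059205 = -0.68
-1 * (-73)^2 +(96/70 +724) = -161127/35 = -4603.63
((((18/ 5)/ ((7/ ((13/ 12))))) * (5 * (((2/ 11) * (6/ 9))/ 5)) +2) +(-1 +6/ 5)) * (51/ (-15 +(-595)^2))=44523/ 136293850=0.00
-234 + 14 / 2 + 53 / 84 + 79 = -12379 / 84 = -147.37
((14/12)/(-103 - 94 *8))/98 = -1/71820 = -0.00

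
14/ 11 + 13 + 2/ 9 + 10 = 24.49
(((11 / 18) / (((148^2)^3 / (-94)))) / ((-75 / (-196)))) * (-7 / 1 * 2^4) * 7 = 1241317 / 110839380868800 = 0.00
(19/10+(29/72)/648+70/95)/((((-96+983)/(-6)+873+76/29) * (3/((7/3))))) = 2373086849/841930264800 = 0.00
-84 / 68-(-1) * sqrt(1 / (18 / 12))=-21 / 17 +sqrt(6) / 3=-0.42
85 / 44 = 1.93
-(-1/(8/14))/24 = 7/96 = 0.07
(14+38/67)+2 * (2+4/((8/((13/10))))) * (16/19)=19.03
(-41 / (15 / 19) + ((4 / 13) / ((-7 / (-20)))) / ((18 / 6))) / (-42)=70489 / 57330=1.23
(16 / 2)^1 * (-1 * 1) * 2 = -16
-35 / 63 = -5 / 9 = -0.56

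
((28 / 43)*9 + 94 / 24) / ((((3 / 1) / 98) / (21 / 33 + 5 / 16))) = 41283235 / 136224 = 303.05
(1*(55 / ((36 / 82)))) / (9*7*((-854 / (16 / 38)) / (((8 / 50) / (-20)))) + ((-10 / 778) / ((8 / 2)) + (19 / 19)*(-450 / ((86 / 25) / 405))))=7543877 / 958627058769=0.00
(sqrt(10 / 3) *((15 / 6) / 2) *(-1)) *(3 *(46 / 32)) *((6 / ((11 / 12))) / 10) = -207 *sqrt(30) / 176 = -6.44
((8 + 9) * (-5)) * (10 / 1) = -850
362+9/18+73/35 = 25521/70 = 364.59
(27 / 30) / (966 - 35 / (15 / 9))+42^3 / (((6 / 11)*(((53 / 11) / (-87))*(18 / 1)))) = -7582598047 / 55650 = -136255.13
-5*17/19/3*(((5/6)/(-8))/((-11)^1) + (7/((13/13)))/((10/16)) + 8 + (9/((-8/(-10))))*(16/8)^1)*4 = -1871921/7524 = -248.79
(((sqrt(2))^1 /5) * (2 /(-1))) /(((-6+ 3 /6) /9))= 0.93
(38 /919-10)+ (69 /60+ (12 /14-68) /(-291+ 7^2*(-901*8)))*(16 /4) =-60918044763 /11369780695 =-5.36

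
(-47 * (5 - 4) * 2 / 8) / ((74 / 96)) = -564 / 37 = -15.24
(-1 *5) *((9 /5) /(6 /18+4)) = -27 /13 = -2.08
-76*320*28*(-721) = 490972160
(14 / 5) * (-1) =-14 / 5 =-2.80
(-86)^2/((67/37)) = 273652/67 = 4084.36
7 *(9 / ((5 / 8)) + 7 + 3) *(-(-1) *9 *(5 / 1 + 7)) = 92232 / 5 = 18446.40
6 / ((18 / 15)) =5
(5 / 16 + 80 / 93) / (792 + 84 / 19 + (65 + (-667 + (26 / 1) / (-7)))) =232085 / 37741632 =0.01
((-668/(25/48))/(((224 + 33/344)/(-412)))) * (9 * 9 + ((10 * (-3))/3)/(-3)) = 383241582592/1927225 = 198856.69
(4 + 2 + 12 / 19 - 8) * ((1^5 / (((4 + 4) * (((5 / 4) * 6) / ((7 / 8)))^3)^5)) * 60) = -61718299629259 / 2439445082642841600000000000000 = -0.00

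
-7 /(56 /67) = -67 /8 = -8.38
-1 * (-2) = 2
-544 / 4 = -136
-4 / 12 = -1 / 3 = -0.33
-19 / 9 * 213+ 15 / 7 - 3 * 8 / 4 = -9524 / 21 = -453.52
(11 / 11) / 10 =0.10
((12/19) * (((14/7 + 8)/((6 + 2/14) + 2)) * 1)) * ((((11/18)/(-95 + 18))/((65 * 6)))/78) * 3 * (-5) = 5/1647243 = 0.00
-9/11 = -0.82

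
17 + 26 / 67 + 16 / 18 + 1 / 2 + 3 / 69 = 522041 / 27738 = 18.82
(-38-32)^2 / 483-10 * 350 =-3489.86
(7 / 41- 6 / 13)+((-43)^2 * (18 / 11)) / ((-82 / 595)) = -128719840 / 5863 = -21954.60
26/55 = 0.47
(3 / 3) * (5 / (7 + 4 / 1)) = 5 / 11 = 0.45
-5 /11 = -0.45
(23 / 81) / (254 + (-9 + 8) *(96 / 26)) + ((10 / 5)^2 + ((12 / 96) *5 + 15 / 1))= 20691755 / 1054296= 19.63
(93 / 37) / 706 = 93 / 26122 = 0.00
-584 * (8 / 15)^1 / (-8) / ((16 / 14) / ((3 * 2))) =1022 / 5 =204.40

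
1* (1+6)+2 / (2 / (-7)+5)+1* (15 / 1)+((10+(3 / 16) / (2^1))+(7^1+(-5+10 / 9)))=112873 / 3168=35.63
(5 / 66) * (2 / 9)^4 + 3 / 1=649579 / 216513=3.00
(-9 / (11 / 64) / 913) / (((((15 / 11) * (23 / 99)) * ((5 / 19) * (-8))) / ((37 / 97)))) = 151848 / 4629325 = 0.03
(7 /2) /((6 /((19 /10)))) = 133 /120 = 1.11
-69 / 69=-1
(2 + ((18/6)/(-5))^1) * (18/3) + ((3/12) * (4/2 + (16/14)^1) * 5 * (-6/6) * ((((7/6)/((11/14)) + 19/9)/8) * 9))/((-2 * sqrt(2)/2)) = 19.64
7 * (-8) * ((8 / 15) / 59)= -448 / 885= -0.51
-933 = -933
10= 10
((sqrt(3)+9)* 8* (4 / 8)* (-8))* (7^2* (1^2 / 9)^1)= -1568-1568* sqrt(3) / 9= -1869.76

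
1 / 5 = 0.20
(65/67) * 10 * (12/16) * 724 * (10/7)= 3529500/469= 7525.59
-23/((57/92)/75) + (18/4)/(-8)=-846571/304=-2784.77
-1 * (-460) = 460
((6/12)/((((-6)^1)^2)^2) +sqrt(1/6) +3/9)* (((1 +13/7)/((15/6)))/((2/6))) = 865/756 +4* sqrt(6)/7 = 2.54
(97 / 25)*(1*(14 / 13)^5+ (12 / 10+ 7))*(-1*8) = -13899815208 / 46411625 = -299.49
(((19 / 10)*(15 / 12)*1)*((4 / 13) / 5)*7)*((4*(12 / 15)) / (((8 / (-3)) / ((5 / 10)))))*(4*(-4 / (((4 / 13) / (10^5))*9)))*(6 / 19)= 112000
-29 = -29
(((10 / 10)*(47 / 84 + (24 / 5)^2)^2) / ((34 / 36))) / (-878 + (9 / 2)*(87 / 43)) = -105612062683 / 155614812500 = -0.68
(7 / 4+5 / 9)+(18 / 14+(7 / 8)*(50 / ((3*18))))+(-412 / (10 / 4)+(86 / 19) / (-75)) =-115241579 / 718200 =-160.46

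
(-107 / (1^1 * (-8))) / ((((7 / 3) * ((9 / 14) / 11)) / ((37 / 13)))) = 43549 / 156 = 279.16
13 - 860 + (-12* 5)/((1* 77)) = -65279/77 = -847.78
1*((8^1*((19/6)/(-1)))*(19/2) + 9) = -695/3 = -231.67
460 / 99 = 4.65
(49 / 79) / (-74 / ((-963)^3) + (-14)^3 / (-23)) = 1006474503069 / 193593182811730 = 0.01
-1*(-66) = 66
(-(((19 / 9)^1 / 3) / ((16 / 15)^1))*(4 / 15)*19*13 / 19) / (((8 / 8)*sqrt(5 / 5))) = -247 / 108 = -2.29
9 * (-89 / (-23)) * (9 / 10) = 7209 / 230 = 31.34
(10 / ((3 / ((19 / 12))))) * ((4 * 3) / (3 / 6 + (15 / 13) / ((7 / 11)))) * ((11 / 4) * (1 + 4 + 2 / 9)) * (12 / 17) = 17877860 / 64413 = 277.55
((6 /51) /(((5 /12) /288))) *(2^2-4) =0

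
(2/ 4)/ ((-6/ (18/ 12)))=-1/ 8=-0.12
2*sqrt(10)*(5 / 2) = 5*sqrt(10) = 15.81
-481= -481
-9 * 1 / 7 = -1.29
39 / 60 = 13 / 20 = 0.65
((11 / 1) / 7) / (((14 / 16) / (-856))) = -75328 / 49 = -1537.31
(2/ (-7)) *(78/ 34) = -78/ 119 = -0.66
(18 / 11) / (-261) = -2 / 319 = -0.01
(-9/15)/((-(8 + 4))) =1/20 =0.05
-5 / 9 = -0.56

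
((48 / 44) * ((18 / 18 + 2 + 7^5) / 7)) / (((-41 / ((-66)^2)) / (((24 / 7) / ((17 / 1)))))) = -46759680 / 833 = -56134.07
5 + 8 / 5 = 33 / 5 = 6.60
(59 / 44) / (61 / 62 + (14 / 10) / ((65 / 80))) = 118885 / 239998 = 0.50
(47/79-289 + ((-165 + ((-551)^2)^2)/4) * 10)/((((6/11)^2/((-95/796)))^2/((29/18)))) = 34878632375612582619425/583849264896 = 59739104718.79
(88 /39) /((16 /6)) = 11 /13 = 0.85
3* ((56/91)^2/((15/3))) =192/845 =0.23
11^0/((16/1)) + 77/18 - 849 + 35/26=-1578683/1872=-843.31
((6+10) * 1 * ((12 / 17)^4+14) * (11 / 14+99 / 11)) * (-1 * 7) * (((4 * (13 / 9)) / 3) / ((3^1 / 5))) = -339110948800 / 6765201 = -50125.78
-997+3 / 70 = -69787 / 70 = -996.96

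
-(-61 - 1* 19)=80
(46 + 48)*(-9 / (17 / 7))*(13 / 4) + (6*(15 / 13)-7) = -1132.22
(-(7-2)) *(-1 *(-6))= -30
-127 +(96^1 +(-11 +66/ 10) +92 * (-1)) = -637/ 5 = -127.40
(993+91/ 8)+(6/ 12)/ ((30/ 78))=40227/ 40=1005.68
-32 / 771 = -0.04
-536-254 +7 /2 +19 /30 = -11788 /15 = -785.87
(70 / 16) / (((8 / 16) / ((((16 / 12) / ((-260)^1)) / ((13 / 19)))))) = -133 / 2028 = -0.07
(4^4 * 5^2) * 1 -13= 6387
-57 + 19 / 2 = -95 / 2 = -47.50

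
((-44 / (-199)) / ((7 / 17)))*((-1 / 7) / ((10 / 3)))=-1122 / 48755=-0.02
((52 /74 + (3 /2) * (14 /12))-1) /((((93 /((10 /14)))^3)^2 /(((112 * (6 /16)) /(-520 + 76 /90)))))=-16796875 /696251055499973031492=-0.00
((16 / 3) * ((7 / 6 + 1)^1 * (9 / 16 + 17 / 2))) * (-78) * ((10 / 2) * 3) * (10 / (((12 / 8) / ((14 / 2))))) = -17153500 / 3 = -5717833.33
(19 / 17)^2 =361 / 289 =1.25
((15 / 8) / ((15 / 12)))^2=9 / 4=2.25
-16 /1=-16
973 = 973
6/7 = 0.86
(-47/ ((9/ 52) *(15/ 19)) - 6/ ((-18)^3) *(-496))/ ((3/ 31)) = -12974864/ 3645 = -3559.63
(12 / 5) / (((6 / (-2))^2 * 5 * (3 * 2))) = 2 / 225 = 0.01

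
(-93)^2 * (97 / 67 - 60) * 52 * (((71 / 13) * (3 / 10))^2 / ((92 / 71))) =-109295369042373 / 2003300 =-54557664.37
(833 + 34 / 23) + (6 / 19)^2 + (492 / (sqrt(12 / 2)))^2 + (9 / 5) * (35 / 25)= 8548166414 / 207575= 41181.10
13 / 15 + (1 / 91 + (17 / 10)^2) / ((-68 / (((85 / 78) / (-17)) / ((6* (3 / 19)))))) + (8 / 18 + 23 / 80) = 278274713 / 173759040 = 1.60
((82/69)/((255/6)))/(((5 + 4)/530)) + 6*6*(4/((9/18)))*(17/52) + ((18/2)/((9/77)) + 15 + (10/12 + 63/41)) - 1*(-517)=7958327879/11253762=707.17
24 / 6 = 4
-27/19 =-1.42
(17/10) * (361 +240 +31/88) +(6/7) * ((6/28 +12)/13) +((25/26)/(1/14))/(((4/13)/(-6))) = 426364291/560560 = 760.60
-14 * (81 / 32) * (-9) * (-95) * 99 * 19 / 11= -82898235 / 16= -5181139.69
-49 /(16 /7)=-21.44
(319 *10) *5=15950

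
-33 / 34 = -0.97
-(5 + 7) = -12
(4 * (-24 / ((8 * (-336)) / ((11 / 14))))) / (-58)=-11 / 22736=-0.00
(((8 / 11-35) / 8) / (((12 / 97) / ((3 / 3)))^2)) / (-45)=3547193 / 570240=6.22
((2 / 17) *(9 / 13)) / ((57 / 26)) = 12 / 323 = 0.04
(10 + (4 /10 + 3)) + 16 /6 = 241 /15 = 16.07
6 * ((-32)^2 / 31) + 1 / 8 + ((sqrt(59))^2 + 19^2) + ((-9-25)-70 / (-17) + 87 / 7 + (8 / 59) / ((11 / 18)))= 601.09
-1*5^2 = -25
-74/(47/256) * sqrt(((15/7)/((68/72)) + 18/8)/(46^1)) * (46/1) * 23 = -653568 * sqrt(1308286)/5593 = -133658.72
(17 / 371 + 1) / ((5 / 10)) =2.09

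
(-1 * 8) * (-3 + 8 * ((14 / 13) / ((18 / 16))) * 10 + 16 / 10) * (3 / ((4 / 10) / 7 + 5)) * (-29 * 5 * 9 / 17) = 357125720 / 13039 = 27389.04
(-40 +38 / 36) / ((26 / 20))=-3505 / 117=-29.96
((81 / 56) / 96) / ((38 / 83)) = 2241 / 68096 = 0.03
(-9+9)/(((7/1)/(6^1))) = 0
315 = 315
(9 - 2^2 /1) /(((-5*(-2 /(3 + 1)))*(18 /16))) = 16 /9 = 1.78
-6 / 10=-3 / 5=-0.60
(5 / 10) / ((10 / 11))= 11 / 20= 0.55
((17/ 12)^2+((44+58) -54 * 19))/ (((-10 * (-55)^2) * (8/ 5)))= 132767/ 6969600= 0.02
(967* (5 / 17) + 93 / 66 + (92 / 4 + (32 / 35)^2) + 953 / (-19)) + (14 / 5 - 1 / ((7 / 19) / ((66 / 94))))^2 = 5005283745317 / 19229013650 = 260.30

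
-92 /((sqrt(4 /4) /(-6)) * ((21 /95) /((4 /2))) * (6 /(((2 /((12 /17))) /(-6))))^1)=-74290 /189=-393.07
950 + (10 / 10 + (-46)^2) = 3067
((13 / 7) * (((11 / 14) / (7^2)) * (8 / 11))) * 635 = 33020 / 2401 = 13.75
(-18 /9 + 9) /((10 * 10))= 7 /100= 0.07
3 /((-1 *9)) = -1 /3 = -0.33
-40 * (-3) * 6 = 720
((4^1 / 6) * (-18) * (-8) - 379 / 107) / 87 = 9893 / 9309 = 1.06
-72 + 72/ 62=-2196/ 31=-70.84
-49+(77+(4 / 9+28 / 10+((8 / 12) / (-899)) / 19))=24015856 / 768645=31.24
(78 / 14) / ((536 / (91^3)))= 4198467 / 536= 7832.96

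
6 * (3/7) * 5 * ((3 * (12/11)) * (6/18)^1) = 1080/77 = 14.03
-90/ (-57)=30/ 19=1.58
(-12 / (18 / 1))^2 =4 / 9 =0.44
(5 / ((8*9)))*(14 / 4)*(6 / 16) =35 / 384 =0.09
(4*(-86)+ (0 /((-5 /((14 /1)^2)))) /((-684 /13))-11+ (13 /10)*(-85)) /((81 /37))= -34447 /162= -212.64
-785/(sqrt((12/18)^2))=-1177.50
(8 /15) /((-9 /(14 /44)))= -28 /1485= -0.02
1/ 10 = 0.10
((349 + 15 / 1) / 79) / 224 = 13 / 632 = 0.02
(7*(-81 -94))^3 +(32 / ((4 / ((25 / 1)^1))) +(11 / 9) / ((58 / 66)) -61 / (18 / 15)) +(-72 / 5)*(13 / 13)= -1599290975293 / 870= -1838265488.84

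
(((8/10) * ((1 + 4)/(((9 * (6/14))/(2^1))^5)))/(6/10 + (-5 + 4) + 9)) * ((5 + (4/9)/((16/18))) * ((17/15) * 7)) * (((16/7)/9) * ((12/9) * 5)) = 64366776320/49977243081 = 1.29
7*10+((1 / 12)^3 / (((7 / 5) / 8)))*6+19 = 22433 / 252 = 89.02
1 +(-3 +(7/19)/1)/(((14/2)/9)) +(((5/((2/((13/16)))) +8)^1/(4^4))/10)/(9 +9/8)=-87629929/36771840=-2.38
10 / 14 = 5 / 7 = 0.71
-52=-52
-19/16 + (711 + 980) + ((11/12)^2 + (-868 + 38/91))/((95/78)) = 31223237/31920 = 978.17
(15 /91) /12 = 5 /364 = 0.01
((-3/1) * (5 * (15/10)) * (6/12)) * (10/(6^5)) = -25/1728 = -0.01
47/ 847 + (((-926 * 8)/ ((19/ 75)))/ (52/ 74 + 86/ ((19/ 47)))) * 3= -410.96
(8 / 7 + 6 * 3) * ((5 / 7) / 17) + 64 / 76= 26058 / 15827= 1.65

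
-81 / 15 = -27 / 5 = -5.40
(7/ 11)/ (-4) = -7/ 44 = -0.16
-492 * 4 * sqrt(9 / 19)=-5904 * sqrt(19) / 19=-1354.47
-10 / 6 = -5 / 3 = -1.67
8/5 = 1.60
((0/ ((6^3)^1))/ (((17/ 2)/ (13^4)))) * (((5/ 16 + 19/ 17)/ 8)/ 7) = 0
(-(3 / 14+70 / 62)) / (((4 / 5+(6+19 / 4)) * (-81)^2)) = -530 / 29898477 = -0.00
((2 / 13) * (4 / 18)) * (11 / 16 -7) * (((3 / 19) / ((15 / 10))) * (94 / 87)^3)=-41944492 / 1463852169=-0.03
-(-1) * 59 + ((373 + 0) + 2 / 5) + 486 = 4592 / 5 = 918.40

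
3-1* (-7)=10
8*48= 384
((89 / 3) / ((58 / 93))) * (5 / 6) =13795 / 348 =39.64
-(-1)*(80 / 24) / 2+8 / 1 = 29 / 3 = 9.67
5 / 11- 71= -70.55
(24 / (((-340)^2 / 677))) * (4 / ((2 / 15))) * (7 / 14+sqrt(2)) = 8.07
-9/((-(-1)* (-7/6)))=54/7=7.71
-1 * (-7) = 7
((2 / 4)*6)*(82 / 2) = 123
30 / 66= 5 / 11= 0.45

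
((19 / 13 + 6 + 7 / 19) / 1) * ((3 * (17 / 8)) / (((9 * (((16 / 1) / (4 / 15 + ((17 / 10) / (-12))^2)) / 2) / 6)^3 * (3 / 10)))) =1157204314208471 / 509786298777600000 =0.00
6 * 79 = 474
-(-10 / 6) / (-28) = -5 / 84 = -0.06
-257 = -257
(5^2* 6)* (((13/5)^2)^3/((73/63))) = 1824533802/45625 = 39989.78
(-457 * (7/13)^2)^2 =501446449/28561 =17557.03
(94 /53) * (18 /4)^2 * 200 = 380700 /53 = 7183.02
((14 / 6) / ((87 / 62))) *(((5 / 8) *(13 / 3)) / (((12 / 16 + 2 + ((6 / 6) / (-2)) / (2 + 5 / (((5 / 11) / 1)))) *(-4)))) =-183365 / 441612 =-0.42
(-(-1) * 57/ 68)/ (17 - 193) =-57/ 11968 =-0.00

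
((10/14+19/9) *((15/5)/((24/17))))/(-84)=-1513/21168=-0.07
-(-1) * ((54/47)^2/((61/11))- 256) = -34463668/134749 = -255.76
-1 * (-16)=16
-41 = -41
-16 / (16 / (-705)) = 705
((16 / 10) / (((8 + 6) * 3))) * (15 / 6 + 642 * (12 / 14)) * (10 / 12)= 7739 / 441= 17.55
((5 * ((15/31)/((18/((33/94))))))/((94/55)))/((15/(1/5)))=0.00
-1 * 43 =-43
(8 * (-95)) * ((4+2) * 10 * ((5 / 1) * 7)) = -1596000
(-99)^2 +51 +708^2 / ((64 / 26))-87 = 426807 / 2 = 213403.50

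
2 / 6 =1 / 3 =0.33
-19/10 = -1.90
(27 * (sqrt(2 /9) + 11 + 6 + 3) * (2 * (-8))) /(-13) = 144 * sqrt(2) /13 + 8640 /13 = 680.28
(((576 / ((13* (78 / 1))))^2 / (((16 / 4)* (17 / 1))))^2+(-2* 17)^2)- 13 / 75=1155.83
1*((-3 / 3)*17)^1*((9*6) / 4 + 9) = -765 / 2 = -382.50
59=59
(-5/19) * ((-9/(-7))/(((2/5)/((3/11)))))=-675/2926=-0.23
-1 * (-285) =285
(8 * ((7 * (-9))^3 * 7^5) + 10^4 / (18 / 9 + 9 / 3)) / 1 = -33620317432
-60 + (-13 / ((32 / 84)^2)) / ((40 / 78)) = -300387 / 1280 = -234.68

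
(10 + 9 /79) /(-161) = -0.06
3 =3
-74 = -74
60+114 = 174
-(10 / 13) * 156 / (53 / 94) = -11280 / 53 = -212.83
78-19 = 59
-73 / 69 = -1.06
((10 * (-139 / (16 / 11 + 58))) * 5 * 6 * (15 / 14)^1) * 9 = -6763.27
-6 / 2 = -3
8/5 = 1.60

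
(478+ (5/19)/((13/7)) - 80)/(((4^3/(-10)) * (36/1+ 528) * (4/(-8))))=491705/2228928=0.22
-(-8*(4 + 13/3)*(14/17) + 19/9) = 8077/153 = 52.79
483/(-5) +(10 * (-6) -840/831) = -218291/1385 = -157.61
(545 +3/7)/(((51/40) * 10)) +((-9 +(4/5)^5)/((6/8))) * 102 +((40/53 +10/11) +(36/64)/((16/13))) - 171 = -217378005473621/166504800000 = -1305.54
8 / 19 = 0.42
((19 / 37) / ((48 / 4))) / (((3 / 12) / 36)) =228 / 37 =6.16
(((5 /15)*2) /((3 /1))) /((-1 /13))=-26 /9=-2.89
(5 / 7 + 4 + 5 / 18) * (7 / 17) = 37 / 18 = 2.06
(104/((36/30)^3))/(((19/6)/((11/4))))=17875/342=52.27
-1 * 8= -8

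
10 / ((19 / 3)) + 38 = 752 / 19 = 39.58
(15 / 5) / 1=3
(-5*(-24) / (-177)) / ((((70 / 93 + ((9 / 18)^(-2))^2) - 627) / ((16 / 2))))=29760 / 3348427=0.01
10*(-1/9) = -10/9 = -1.11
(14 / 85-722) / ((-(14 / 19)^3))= 105210201 / 58310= 1804.33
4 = 4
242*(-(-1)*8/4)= 484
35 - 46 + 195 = 184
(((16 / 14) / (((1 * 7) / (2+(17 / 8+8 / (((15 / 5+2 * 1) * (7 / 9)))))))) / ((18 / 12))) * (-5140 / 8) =-148289 / 343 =-432.33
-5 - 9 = -14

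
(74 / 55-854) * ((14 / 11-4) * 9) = 2532384 / 121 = 20928.79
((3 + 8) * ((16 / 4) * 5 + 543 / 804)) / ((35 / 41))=2498991 / 9380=266.42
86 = 86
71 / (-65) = -71 / 65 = -1.09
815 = 815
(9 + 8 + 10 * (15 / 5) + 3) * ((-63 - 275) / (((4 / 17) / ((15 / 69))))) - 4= -359217 / 23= -15618.13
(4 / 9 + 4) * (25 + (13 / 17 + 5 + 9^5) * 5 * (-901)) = -10641667600 / 9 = -1182407511.11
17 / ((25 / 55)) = 187 / 5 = 37.40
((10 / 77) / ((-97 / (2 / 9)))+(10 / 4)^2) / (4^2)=1680445 / 4302144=0.39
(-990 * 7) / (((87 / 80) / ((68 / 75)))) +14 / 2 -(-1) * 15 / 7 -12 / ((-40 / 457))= -11431767 / 2030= -5631.41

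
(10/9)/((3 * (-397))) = -0.00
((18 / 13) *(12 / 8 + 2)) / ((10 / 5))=63 / 26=2.42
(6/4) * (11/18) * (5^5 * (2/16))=34375/96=358.07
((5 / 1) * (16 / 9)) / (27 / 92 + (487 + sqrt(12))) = 329956160 / 18087452937 -1354240 * sqrt(3) / 18087452937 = 0.02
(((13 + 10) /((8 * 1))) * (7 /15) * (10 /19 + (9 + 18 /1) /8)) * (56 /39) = 668311 /88920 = 7.52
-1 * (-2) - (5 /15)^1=5 /3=1.67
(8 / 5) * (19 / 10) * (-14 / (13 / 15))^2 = 134064 / 169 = 793.28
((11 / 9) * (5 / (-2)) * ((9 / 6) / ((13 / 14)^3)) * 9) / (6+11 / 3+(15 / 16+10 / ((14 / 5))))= -3457440 / 951301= -3.63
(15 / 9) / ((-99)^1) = -5 / 297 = -0.02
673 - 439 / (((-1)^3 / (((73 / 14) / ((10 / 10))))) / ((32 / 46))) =364729 / 161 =2265.40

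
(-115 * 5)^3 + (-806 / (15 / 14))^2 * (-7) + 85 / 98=-4279259157641 / 22050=-194070710.10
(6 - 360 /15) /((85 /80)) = -288 /17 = -16.94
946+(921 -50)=1817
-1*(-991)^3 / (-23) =-973242271 / 23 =-42314881.35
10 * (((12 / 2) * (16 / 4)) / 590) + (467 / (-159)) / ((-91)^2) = 31572743 / 77684061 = 0.41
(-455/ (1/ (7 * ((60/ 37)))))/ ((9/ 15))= -318500/ 37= -8608.11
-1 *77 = -77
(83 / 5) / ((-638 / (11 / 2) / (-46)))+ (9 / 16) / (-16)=243047 / 37120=6.55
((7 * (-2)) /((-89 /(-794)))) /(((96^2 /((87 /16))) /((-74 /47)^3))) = 4082175923 /14193019392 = 0.29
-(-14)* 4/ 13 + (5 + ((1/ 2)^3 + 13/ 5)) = 12.03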